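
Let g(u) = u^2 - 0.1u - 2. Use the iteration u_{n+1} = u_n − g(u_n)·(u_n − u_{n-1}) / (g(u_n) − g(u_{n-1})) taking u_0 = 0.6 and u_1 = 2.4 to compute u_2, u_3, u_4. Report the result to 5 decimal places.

1.18621, 1.39031, 1.47352

g(0.6) = -1.7000000, g(2.4) = 3.5200000
u_2 = 2.4000000 − 3.5200000·(2.4000000 − 0.6000000) / (3.5200000 − (-1.7000000)) = 2.4000000 − (6.3360000)/(5.2200000) = 1.1862069
g(1.1862069) = -0.7115339
u_3 = 1.1862069 − (-0.7115339)·(1.1862069 − 2.4000000) / (-0.7115339 − 3.5200000) = 1.1862069 − (0.8636549)/(-4.2315339) = 1.3903066
g(1.3903066) = -0.2060781
u_4 = 1.3903066 − (-0.2060781)·(1.3903066 − 1.1862069) / (-0.2060781 − (-0.7115339)) = 1.3903066 − (-0.0420605)/(0.5054557) = 1.4735196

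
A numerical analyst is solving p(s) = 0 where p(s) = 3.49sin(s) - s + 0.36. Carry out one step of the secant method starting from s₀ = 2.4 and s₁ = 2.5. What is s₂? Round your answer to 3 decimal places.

p(2.4) = 0.31737, p(2.5) = -0.05133
s₂ = 2.50000 − (-0.05133)·(2.50000 − 2.40000) / (-0.05133 − 0.31737) = 2.50000 − (-0.00513)/(-0.36870) = 2.48608

2.486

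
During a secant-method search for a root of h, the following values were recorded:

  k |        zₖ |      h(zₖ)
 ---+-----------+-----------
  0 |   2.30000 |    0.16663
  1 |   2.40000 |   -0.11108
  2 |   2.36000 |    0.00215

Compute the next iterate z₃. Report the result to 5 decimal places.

2.36076

z₃ = 2.36000 − 0.00215·(2.36000 − 2.40000) / (0.00215 − (-0.11108))
   = 2.36000 − (-0.0000860)/(0.1132300) = 2.3607595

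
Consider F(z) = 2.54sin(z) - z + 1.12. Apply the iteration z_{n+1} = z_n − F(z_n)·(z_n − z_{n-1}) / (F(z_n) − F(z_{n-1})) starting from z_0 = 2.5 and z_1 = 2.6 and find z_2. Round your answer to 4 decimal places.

2.5451

F(2.5) = 0.140119, F(2.6) = -0.170627
z_2 = 2.600000 − (-0.170627)·(2.600000 − 2.500000) / (-0.170627 − 0.140119) = 2.600000 − (-0.017063)/(-0.310746) = 2.545091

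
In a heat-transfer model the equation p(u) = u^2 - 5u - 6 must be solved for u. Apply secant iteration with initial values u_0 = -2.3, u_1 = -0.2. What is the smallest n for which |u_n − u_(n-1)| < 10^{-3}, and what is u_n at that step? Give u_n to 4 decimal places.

p(-2.3) = 10.790000, p(-0.2) = -4.960000
u_2 = -0.200000 − (-4.960000)·(2.100000)/(-15.750000) = -0.861333;  |Δ| = 0.661333
p(-0.861333) = -0.951438
u_3 = -0.861333 − (-0.951438)·(-0.661333)/(4.008562) = -1.018302;  |Δ| = 0.156968
p(-1.018302) = 0.128448
u_4 = -1.018302 − 0.128448·(-0.156968)/(1.079886) = -0.999631;  |Δ| = 0.018671
p(-0.999631) = -0.002582
u_5 = -0.999631 − (-0.002582)·(0.018671)/(-0.131030) = -0.999999;  |Δ| = 0.000368
|u_5 − u_4| = 0.000368 < 10^{-3}

n = 5, u_n = -1.0000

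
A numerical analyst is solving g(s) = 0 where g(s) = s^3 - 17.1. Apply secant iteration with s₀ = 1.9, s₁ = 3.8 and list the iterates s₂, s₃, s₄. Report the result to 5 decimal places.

2.30526, 2.47533, 2.58806

g(1.9) = -10.2410000, g(3.8) = 37.7720000
s₂ = 3.8000000 − 37.7720000·(3.8000000 − 1.9000000) / (37.7720000 − (-10.2410000)) = 3.8000000 − (71.7668000)/(48.0130000) = 2.3052632
g(2.3052632) = -4.8492824
s₃ = 2.3052632 − (-4.8492824)·(2.3052632 − 3.8000000) / (-4.8492824 − 37.7720000) = 2.3052632 − (7.2484011)/(-42.6212824) = 2.4753285
g(2.4753285) = -1.9330413
s₄ = 2.4753285 − (-1.9330413)·(2.4753285 − 2.3052632) / (-1.9330413 − (-4.8492824)) = 2.4753285 − (-0.3287433)/(2.9162411) = 2.5880569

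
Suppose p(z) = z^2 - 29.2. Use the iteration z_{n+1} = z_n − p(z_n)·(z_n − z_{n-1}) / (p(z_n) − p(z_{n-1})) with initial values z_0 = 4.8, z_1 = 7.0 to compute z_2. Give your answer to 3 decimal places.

p(4.8) = -6.16000, p(7.0) = 19.80000
z_2 = 7.00000 − 19.80000·(7.00000 − 4.80000) / (19.80000 − (-6.16000)) = 7.00000 − (43.56000)/(25.96000) = 5.32203

5.322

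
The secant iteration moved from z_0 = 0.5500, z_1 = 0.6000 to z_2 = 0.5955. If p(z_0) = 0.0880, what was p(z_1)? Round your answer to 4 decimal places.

-0.0087

The secant line through (0.5500, 0.0880) and (0.6000, p(z_1)) crosses zero at z_2 = 0.5955.
So (0.5500, 0.0880), (0.6000, p(z_1)), (0.5955, 0) are collinear:
p(z_1) = 0.0880 · (0.6000 − 0.5955) / (0.5500 − 0.5955) = 0.0880 · (0.004500)/(-0.045500) = -0.008703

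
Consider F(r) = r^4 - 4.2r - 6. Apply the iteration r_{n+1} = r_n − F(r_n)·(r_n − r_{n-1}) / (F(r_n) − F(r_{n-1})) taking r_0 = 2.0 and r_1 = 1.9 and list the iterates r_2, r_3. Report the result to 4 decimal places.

F(2.0) = 1.600000, F(1.9) = -0.947900
r_2 = 1.900000 − (-0.947900)·(1.900000 − 2.000000) / (-0.947900 − 1.600000) = 1.900000 − (0.094790)/(-2.547900) = 1.937203
F(1.937203) = -0.053074
r_3 = 1.937203 − (-0.053074)·(1.937203 − 1.900000) / (-0.053074 − (-0.947900)) = 1.937203 − (-0.001975)/(0.894826) = 1.939410

1.9372, 1.9394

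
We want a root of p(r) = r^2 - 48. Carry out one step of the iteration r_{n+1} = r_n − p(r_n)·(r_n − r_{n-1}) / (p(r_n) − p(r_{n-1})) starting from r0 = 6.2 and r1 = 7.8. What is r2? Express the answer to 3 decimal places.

p(6.2) = -9.56000, p(7.8) = 12.84000
r2 = 7.80000 − 12.84000·(7.80000 − 6.20000) / (12.84000 − (-9.56000)) = 7.80000 − (20.54400)/(22.40000) = 6.88286

6.883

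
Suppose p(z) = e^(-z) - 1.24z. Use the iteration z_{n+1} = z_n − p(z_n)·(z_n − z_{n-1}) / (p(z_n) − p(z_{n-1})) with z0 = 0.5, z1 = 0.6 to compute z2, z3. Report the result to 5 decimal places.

0.49259, 0.49272

p(0.5) = -0.0134693, p(0.6) = -0.1951884
z2 = 0.6000000 − (-0.1951884)·(0.6000000 − 0.5000000) / (-0.1951884 − (-0.0134693)) = 0.6000000 − (-0.0195188)/(-0.1817190) = 0.4925878
p(0.4925878) = 0.0002342
z3 = 0.4925878 − 0.0002342·(0.4925878 − 0.6000000) / (0.0002342 − (-0.1951884)) = 0.4925878 − (-0.0000252)/(0.1954225) = 0.4927165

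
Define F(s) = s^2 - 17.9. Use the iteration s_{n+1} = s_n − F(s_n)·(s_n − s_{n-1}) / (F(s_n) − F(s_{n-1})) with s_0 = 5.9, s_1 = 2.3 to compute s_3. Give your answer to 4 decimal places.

4.3545

F(5.9) = 16.910000, F(2.3) = -12.610000
s_2 = 2.300000 − (-12.610000)·(2.300000 − 5.900000) / (-12.610000 − 16.910000) = 2.300000 − (45.396000)/(-29.520000) = 3.837805
F(3.837805) = -3.171254
s_3 = 3.837805 − (-3.171254)·(3.837805 − 2.300000) / (-3.171254 − (-12.610000)) = 3.837805 − (-4.876769)/(9.438746) = 4.354480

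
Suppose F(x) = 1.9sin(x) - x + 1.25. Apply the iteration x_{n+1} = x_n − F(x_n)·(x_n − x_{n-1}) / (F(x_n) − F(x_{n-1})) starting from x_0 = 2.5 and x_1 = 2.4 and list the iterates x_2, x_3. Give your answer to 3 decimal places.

2.454, 2.455

F(2.5) = -0.11290, F(2.4) = 0.13338
x_2 = 2.40000 − 0.13338·(2.40000 − 2.50000) / (0.13338 − (-0.11290)) = 2.40000 − (-0.01334)/(0.24628) = 2.45416
F(2.45416) = 0.00150
x_3 = 2.45416 − 0.00150·(2.45416 − 2.40000) / (0.00150 − 0.13338) = 2.45416 − (0.00008)/(-0.13188) = 2.45477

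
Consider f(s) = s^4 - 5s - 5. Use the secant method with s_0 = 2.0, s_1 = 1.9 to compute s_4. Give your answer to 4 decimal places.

1.9617

f(2.0) = 1.000000, f(1.9) = -1.467900
s_2 = 1.900000 − (-1.467900)·(1.900000 − 2.000000) / (-1.467900 − 1.000000) = 1.900000 − (0.146790)/(-2.467900) = 1.959480
f(1.959480) = -0.055172
s_3 = 1.959480 − (-0.055172)·(1.959480 − 1.900000) / (-0.055172 − (-1.467900)) = 1.959480 − (-0.003282)/(1.412728) = 1.961803
f(1.961803) = 0.003243
s_4 = 1.961803 − 0.003243·(1.961803 − 1.959480) / (0.003243 − (-0.055172)) = 1.961803 − (0.000008)/(0.058415) = 1.961674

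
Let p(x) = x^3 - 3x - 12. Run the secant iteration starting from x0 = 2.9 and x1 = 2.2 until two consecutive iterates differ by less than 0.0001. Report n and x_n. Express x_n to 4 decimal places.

n = 6, x_n = 2.7219

p(2.9) = 3.689000, p(2.2) = -7.952000
x2 = 2.200000 − (-7.952000)·(-0.700000)/(-11.641000) = 2.678172;  |Δ| = 0.478172
p(2.678172) = -0.825046
x3 = 2.678172 − (-0.825046)·(0.478172)/(7.126954) = 2.733527;  |Δ| = 0.055355
p(2.733527) = 0.224800
x4 = 2.733527 − 0.224800·(0.055355)/(1.049846) = 2.721674;  |Δ| = 0.011853
p(2.721674) = -0.004194
x5 = 2.721674 − (-0.004194)·(-0.011853)/(-0.228994) = 2.721891;  |Δ| = 0.000217
p(2.721891) = -0.000021
x6 = 2.721891 − (-0.000021)·(0.000217)/(0.004173) = 2.721892;  |Δ| = 0.000001
|x6 − x5| = 0.000001 < 0.0001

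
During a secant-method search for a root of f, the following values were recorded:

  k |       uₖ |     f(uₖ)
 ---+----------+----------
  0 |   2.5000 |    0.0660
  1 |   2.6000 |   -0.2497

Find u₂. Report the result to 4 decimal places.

u₂ = 2.6000 − (-0.2497)·(2.6000 − 2.5000) / (-0.2497 − 0.0660)
   = 2.6000 − (-0.024970)/(-0.315700) = 2.520906

2.5209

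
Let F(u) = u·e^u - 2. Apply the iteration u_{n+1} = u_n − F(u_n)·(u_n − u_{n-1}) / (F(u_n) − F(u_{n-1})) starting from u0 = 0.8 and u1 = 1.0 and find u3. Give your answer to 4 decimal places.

F(0.8) = -0.219567, F(1.0) = 0.718282
u2 = 1.000000 − 0.718282·(1.000000 − 0.800000) / (0.718282 − (-0.219567)) = 1.000000 − (0.143656)/(0.937849) = 0.846824
F(0.846824) = -0.025015
u3 = 0.846824 − (-0.025015)·(0.846824 − 1.000000) / (-0.025015 − 0.718282) = 0.846824 − (0.003832)/(-0.743297) = 0.851979

0.8520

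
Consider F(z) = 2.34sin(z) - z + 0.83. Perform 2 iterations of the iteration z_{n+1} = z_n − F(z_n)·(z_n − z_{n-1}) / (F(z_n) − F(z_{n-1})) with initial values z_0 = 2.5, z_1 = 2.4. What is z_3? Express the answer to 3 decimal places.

F(2.5) = -0.26958, F(2.4) = 0.01058
z_2 = 2.40000 − 0.01058·(2.40000 − 2.50000) / (0.01058 − (-0.26958)) = 2.40000 − (-0.00106)/(0.28016) = 2.40378
F(2.40378) = 0.00028
z_3 = 2.40378 − 0.00028·(2.40378 − 2.40000) / (0.00028 − 0.01058) = 2.40378 − (0.00000)/(-0.01031) = 2.40388

2.404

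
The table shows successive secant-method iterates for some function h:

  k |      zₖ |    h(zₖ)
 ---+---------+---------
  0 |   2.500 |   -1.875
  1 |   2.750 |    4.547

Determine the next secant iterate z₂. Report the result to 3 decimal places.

2.573

z₂ = 2.750 − 4.547·(2.750 − 2.500) / (4.547 − (-1.875))
   = 2.750 − (1.13675)/(6.42200) = 2.57299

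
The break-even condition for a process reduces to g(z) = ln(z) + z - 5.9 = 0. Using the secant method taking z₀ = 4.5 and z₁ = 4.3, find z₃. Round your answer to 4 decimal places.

4.4150

g(4.5) = 0.104077, g(4.3) = -0.141385
z₂ = 4.300000 − (-0.141385)·(4.300000 − 4.500000) / (-0.141385 − 0.104077) = 4.300000 − (0.028277)/(-0.245462) = 4.415199
g(4.415199) = 0.000252
z₃ = 4.415199 − 0.000252·(4.415199 − 4.300000) / (0.000252 − (-0.141385)) = 4.415199 − (0.000029)/(0.141637) = 4.414994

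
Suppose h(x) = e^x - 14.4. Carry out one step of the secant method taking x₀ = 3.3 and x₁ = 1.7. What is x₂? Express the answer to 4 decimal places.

2.3600

h(3.3) = 12.712639, h(1.7) = -8.926053
x₂ = 1.700000 − (-8.926053)·(1.700000 − 3.300000) / (-8.926053 − 12.712639) = 1.700000 − (14.281684)/(-21.638692) = 2.360007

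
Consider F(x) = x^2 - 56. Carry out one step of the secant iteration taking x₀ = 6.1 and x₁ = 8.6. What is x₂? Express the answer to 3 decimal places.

7.378

F(6.1) = -18.79000, F(8.6) = 17.96000
x₂ = 8.60000 − 17.96000·(8.60000 − 6.10000) / (17.96000 − (-18.79000)) = 8.60000 − (44.90000)/(36.75000) = 7.37823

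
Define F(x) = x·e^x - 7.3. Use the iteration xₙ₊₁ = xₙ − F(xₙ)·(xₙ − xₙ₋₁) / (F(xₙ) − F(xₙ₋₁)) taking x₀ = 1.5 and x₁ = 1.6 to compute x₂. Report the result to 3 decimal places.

F(1.5) = -0.57747, F(1.6) = 0.62485
x₂ = 1.60000 − 0.62485·(1.60000 − 1.50000) / (0.62485 − (-0.57747)) = 1.60000 − (0.06249)/(1.20232) = 1.54803

1.548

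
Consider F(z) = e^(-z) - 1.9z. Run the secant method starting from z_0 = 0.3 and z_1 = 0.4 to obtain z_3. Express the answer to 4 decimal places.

F(0.3) = 0.170818, F(0.4) = -0.089680
z_2 = 0.400000 − (-0.089680)·(0.400000 − 0.300000) / (-0.089680 − 0.170818) = 0.400000 − (-0.008968)/(-0.260498) = 0.365574
F(0.365574) = -0.000791
z_3 = 0.365574 − (-0.000791)·(0.365574 − 0.400000) / (-0.000791 − (-0.089680)) = 0.365574 − (0.000027)/(0.088888) = 0.365267

0.3653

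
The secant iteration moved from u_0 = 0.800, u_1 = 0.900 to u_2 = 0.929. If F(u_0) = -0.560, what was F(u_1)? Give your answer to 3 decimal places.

-0.126

The secant line through (0.800, -0.560) and (0.900, F(u_1)) crosses zero at u_2 = 0.929.
So (0.800, -0.560), (0.900, F(u_1)), (0.929, 0) are collinear:
F(u_1) = -0.560 · (0.900 − 0.929) / (0.800 − 0.929) = -0.560 · (-0.02900)/(-0.12900) = -0.12589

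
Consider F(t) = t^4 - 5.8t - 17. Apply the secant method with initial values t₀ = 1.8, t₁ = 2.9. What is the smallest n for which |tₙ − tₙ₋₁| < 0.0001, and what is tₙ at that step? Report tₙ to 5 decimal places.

n = 7, tₙ = 2.35286

F(1.8) = -16.9424000, F(2.9) = 36.9081000
t₂ = 2.9000000 − 36.9081000·(1.1000000)/(53.8505000) = 2.1460811;  |Δ| = 0.7539189
F(2.1460811) = -8.2351289
t₃ = 2.1460811 − (-8.2351289)·(-0.7539189)/(-45.1432289) = 2.2836127;  |Δ| = 0.1375316
F(2.2836127) = -3.0499089
t₄ = 2.2836127 − (-3.0499089)·(0.1375316)/(5.1852200) = 2.3645077;  |Δ| = 0.0808951
F(2.3645077) = 0.5439831
t₅ = 2.3645077 − 0.5439831·(0.0808951)/(3.5938920) = 2.3522632;  |Δ| = 0.0122445
F(2.3522632) = -0.0274640
t₆ = 2.3522632 − (-0.0274640)·(-0.0122445)/(-0.5714471) = 2.3528517;  |Δ| = 0.0005885
F(2.3528517) = -0.0002286
t₇ = 2.3528517 − (-0.0002286)·(0.0005885)/(0.0272355) = 2.3528566;  |Δ| = 0.0000049
|t₇ − t₆| = 0.0000049 < 0.0001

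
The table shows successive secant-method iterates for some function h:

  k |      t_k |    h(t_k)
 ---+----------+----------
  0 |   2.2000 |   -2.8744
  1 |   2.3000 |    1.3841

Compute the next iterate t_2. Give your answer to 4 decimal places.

2.2675

t_2 = 2.3000 − 1.3841·(2.3000 − 2.2000) / (1.3841 − (-2.8744))
   = 2.3000 − (0.138410)/(4.258500) = 2.267498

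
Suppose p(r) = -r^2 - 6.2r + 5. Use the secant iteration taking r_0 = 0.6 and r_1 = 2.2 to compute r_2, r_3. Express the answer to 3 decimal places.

p(0.6) = 0.92000, p(2.2) = -13.48000
r_2 = 2.20000 − (-13.48000)·(2.20000 − 0.60000) / (-13.48000 − 0.92000) = 2.20000 − (-21.56800)/(-14.40000) = 0.70222
p(0.70222) = 0.15311
r_3 = 0.70222 − 0.15311·(0.70222 − 2.20000) / (0.15311 − (-13.48000)) = 0.70222 − (-0.22932)/(13.63311) = 0.71904

0.702, 0.719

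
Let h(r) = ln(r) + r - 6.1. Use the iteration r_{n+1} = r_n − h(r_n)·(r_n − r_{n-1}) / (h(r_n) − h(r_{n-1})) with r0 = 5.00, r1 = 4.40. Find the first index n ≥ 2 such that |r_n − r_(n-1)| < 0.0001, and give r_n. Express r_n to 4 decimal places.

n = 4, r_n = 4.5786

h(5.00) = 0.509438, h(4.40) = -0.218395
r2 = 4.400000 − (-0.218395)·(-0.600000)/(-0.727833) = 4.580037;  |Δ| = 0.180037
h(4.580037) = 0.001745
r3 = 4.580037 − 0.001745·(0.180037)/(0.220140) = 4.578611;  |Δ| = 0.001427
h(4.578611) = 0.000006
r4 = 4.578611 − 0.000006·(-0.001427)/(-0.001738) = 4.578606;  |Δ| = 0.000005
|r4 − r3| = 0.000005 < 0.0001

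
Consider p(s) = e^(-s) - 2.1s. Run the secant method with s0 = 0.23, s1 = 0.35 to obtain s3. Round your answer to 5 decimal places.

0.33921

p(0.23) = 0.3115336, p(0.35) = -0.0303119
s2 = 0.3500000 − (-0.0303119)·(0.3500000 − 0.2300000) / (-0.0303119 − 0.3115336) = 0.3500000 − (-0.0036374)/(-0.3418455) = 0.3393594
p(0.3393594) = -0.0004284
s3 = 0.3393594 − (-0.0004284)·(0.3393594 − 0.3500000) / (-0.0004284 − (-0.0303119)) = 0.3393594 − (0.0000046)/(0.0298835) = 0.3392069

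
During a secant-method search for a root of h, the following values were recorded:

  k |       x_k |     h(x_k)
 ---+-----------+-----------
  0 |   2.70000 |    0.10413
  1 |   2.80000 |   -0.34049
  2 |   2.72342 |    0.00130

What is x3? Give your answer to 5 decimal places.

2.72371

x3 = 2.72342 − 0.00130·(2.72342 − 2.80000) / (0.00130 − (-0.34049))
   = 2.72342 − (-0.0000996)/(0.3417900) = 2.7237113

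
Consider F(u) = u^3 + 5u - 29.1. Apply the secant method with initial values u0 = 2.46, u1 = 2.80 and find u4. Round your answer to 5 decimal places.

F(2.46) = -1.9130640, F(2.80) = 6.8520000
u2 = 2.8000000 − 6.8520000·(2.8000000 − 2.4600000) / (6.8520000 − (-1.9130640)) = 2.8000000 − (2.3296800)/(8.7650640) = 2.5342084
F(2.5342084) = -0.1537328
u3 = 2.5342084 − (-0.1537328)·(2.5342084 − 2.8000000) / (-0.1537328 − 6.8520000) = 2.5342084 − (0.0408609)/(-7.0057328) = 2.5400409
F(2.5400409) = -0.0119390
u4 = 2.5400409 − (-0.0119390)·(2.5400409 − 2.5342084) / (-0.0119390 − (-0.1537328)) = 2.5400409 − (-0.0000696)/(0.1417938) = 2.5405320

2.54053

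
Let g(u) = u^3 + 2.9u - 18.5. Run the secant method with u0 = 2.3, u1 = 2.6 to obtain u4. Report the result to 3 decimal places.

g(2.3) = 0.33700, g(2.6) = 6.61600
u2 = 2.60000 − 6.61600·(2.60000 − 2.30000) / (6.61600 − 0.33700) = 2.60000 − (1.98480)/(6.27900) = 2.28390
g(2.28390) = 0.03656
u3 = 2.28390 − 0.03656·(2.28390 − 2.60000) / (0.03656 − 6.61600) = 2.28390 − (-0.01156)/(-6.57944) = 2.28214
g(2.28214) = 0.00400
u4 = 2.28214 − 0.00400·(2.28214 − 2.28390) / (0.00400 − 0.03656) = 2.28214 − (-0.00001)/(-0.03256) = 2.28193

2.282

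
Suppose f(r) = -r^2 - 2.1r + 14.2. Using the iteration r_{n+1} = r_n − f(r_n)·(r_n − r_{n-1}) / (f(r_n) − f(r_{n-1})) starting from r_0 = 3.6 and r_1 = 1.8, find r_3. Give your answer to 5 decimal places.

f(3.6) = -6.3200000, f(1.8) = 7.1800000
r_2 = 1.8000000 − 7.1800000·(1.8000000 − 3.6000000) / (7.1800000 − (-6.3200000)) = 1.8000000 − (-12.9240000)/(13.5000000) = 2.7573333
f(2.7573333) = 0.8067129
r_3 = 2.7573333 − 0.8067129·(2.7573333 − 1.8000000) / (0.8067129 − 7.1800000) = 2.7573333 − (0.7722931)/(-6.3732871) = 2.8785099

2.87851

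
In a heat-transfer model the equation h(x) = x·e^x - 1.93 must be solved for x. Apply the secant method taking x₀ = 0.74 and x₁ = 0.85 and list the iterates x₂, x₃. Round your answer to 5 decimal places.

0.83525, 0.83628

h(0.74) = -0.3790077, h(0.85) = 0.0586998
x₂ = 0.8500000 − 0.0586998·(0.8500000 − 0.7400000) / (0.0586998 − (-0.3790077)) = 0.8500000 − (0.0064570)/(0.4377075) = 0.8352482
h(0.8352482) = -0.0044304
x₃ = 0.8352482 − (-0.0044304)·(0.8352482 − 0.8500000) / (-0.0044304 − 0.0586998) = 0.8352482 − (0.0000654)/(-0.0631302) = 0.8362835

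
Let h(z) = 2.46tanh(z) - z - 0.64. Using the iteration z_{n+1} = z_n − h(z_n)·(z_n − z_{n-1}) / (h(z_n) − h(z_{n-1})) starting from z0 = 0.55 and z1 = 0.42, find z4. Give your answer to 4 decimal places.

h(0.55) = 0.041280, h(0.42) = -0.083551
z2 = 0.420000 − (-0.083551)·(0.420000 − 0.550000) / (-0.083551 − 0.041280) = 0.420000 − (0.010862)/(-0.124831) = 0.507011
h(0.507011) = 0.003317
z3 = 0.507011 − 0.003317·(0.507011 − 0.420000) / (0.003317 − (-0.083551)) = 0.507011 − (0.000289)/(0.086868) = 0.503688
h(0.503688) = 0.000243
z4 = 0.503688 − 0.000243·(0.503688 − 0.507011) / (0.000243 − 0.003317) = 0.503688 − (-0.000001)/(-0.003074) = 0.503425

0.5034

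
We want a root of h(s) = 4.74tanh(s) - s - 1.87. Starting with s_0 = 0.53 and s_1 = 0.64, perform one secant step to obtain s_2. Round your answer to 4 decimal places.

0.5709

h(0.53) = -0.099294, h(0.64) = 0.167624
s_2 = 0.640000 − 0.167624·(0.640000 − 0.530000) / (0.167624 − (-0.099294)) = 0.640000 − (0.018439)/(0.266918) = 0.570920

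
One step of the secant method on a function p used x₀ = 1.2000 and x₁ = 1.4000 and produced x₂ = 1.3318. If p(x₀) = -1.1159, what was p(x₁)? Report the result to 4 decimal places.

The secant line through (1.2000, -1.1159) and (1.4000, p(x₁)) crosses zero at x₂ = 1.3318.
So (1.2000, -1.1159), (1.4000, p(x₁)), (1.3318, 0) are collinear:
p(x₁) = -1.1159 · (1.4000 − 1.3318) / (1.2000 − 1.3318) = -1.1159 · (0.068200)/(-0.131800) = 0.577423

0.5774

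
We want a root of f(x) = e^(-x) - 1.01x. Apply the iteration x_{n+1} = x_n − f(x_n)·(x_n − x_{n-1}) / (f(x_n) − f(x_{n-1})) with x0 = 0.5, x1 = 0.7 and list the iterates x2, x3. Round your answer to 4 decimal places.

f(0.5) = 0.101531, f(0.7) = -0.210415
x2 = 0.700000 − (-0.210415)·(0.700000 − 0.500000) / (-0.210415 − 0.101531) = 0.700000 − (-0.042083)/(-0.311945) = 0.565095
f(0.565095) = -0.002440
x3 = 0.565095 − (-0.002440)·(0.565095 − 0.700000) / (-0.002440 − (-0.210415)) = 0.565095 − (0.000329)/(0.207975) = 0.563512

0.5651, 0.5635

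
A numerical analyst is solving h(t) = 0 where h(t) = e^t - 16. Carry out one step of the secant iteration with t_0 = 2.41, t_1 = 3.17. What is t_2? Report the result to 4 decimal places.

2.7018

h(2.41) = -4.866039, h(3.17) = 7.807484
t_2 = 3.170000 − 7.807484·(3.170000 − 2.410000) / (7.807484 − (-4.866039)) = 3.170000 − (5.933688)/(12.673523) = 2.701804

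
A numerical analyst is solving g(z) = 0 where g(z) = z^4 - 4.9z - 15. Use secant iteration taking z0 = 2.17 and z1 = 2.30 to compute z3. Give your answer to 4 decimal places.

g(2.17) = -3.459261, g(2.30) = 1.714100
z2 = 2.300000 − 1.714100·(2.300000 − 2.170000) / (1.714100 − (-3.459261)) = 2.300000 − (0.222833)/(5.173361) = 2.256927
g(2.256927) = -0.112971
z3 = 2.256927 − (-0.112971)·(2.256927 − 2.300000) / (-0.112971 − 1.714100) = 2.256927 − (0.004866)/(-1.827071) = 2.259590

2.2596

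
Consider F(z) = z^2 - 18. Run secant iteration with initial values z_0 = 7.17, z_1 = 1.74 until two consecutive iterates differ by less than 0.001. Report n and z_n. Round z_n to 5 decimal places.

F(7.17) = 33.4089000, F(1.74) = -14.9724000
z_2 = 1.7400000 − (-14.9724000)·(-5.4300000)/(-48.3813000) = 3.4204040;  |Δ| = 1.6804040
F(3.4204040) = -6.3008362
z_3 = 3.4204040 − (-6.3008362)·(1.6804040)/(8.6715638) = 4.6414007;  |Δ| = 1.2209967
F(4.6414007) = 3.5426006
z_4 = 4.6414007 − 3.5426006·(1.2209967)/(9.8434368) = 4.2019705;  |Δ| = 0.4394302
F(4.2019705) = -0.3434439
z_5 = 4.2019705 − (-0.3434439)·(-0.4394302)/(-3.8860446) = 4.2408068;  |Δ| = 0.0388363
F(4.2408068) = -0.0155576
z_6 = 4.2408068 − (-0.0155576)·(0.0388363)/(0.3278863) = 4.2426495;  |Δ| = 0.0018427
F(4.2426495) = 0.0000750
z_7 = 4.2426495 − 0.0000750·(0.0018427)/(0.0156325) = 4.2426407;  |Δ| = 0.0000088
|z_7 − z_6| = 0.0000088 < 0.001

n = 7, z_n = 4.24264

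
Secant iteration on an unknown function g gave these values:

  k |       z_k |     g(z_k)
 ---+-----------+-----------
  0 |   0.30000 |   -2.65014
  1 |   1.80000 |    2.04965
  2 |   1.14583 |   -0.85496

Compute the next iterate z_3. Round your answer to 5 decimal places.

1.33838

z_3 = 1.14583 − (-0.85496)·(1.14583 − 1.80000) / (-0.85496 − 2.04965)
   = 1.14583 − (0.5592892)/(-2.9046100) = 1.3383822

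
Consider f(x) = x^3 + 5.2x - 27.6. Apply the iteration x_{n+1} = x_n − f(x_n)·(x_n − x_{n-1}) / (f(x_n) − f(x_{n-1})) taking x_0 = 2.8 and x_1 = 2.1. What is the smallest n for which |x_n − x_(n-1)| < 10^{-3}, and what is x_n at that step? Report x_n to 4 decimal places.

n = 5, x_n = 2.4566

f(2.8) = 8.912000, f(2.1) = -7.419000
x_2 = 2.100000 − (-7.419000)·(-0.700000)/(-16.331000) = 2.418003;  |Δ| = 0.318003
f(2.418003) = -0.888963
x_3 = 2.418003 − (-0.888963)·(0.318003)/(6.530037) = 2.461294;  |Δ| = 0.043291
f(2.461294) = 0.109162
x_4 = 2.461294 − 0.109162·(0.043291)/(0.998125) = 2.456559;  |Δ| = 0.004735
f(2.456559) = -0.001339
x_5 = 2.456559 − (-0.001339)·(-0.004735)/(-0.110501) = 2.456616;  |Δ| = 0.000057
|x_5 − x_4| = 0.000057 < 10^{-3}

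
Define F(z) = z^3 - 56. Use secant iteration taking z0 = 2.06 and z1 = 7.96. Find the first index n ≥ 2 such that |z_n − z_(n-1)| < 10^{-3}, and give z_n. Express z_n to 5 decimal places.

n = 8, z_n = 3.82586

F(2.06) = -47.2581840, F(7.96) = 448.3583360
z2 = 7.9600000 − 448.3583360·(5.9000000)/(495.6165200) = 2.6225787;  |Δ| = 5.3374213
F(2.6225787) = -37.9621165
z3 = 2.6225787 − (-37.9621165)·(-5.3374213)/(-486.3204525) = 3.0392171;  |Δ| = 0.4166385
F(3.0392171) = -27.9272348
z4 = 3.0392171 − (-27.9272348)·(0.4166385)/(10.0348817) = 4.1987286;  |Δ| = 1.1595115
F(4.1987286) = 18.0207389
z5 = 4.1987286 − 18.0207389·(1.1595115)/(45.9479737) = 3.7439696;  |Δ| = 0.4547590
F(3.7439696) = -3.5196218
z6 = 3.7439696 − (-3.5196218)·(-0.4547590)/(-21.5403607) = 3.8182757;  |Δ| = 0.0743061
F(3.8182757) = -0.3324823
z7 = 3.8182757 − (-0.3324823)·(0.0743061)/(3.1871395) = 3.8260273;  |Δ| = 0.0077516
F(3.8260273) = 0.0072438
z8 = 3.8260273 − 0.0072438·(0.0077516)/(0.3397261) = 3.8258620;  |Δ| = 0.0001653
|z8 − z7| = 0.0001653 < 10^{-3}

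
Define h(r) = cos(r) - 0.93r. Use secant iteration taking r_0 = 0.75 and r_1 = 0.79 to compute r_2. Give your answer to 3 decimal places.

h(0.75) = 0.03419, h(0.79) = -0.03085
r_2 = 0.79000 − (-0.03085)·(0.79000 − 0.75000) / (-0.03085 − 0.03419) = 0.79000 − (-0.00123)/(-0.06504) = 0.77103

0.771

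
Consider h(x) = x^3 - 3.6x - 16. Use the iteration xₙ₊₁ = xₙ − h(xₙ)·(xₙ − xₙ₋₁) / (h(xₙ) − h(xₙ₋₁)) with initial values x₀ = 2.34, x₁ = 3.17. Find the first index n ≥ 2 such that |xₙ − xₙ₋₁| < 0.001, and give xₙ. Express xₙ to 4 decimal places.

n = 5, xₙ = 2.9914

h(2.34) = -11.611096, h(3.17) = 4.443013
x₂ = 3.170000 − 4.443013·(0.830000)/(16.054109) = 2.940296;  |Δ| = 0.229704
h(2.940296) = -1.165216
x₃ = 2.940296 − (-1.165216)·(-0.229704)/(-5.608229) = 2.988021;  |Δ| = 0.047725
h(2.988021) = -0.079019
x₄ = 2.988021 − (-0.079019)·(0.047725)/(1.086197) = 2.991493;  |Δ| = 0.003472
h(2.991493) = 0.001586
x₅ = 2.991493 − 0.001586·(0.003472)/(0.080605) = 2.991425;  |Δ| = 0.000068
|x₅ − x₄| = 0.000068 < 0.001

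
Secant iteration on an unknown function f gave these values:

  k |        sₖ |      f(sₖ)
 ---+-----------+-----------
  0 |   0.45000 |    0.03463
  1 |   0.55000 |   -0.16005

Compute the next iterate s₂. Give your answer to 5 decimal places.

s₂ = 0.55000 − (-0.16005)·(0.55000 − 0.45000) / (-0.16005 − 0.03463)
   = 0.55000 − (-0.0160050)/(-0.1946800) = 0.4677882

0.46779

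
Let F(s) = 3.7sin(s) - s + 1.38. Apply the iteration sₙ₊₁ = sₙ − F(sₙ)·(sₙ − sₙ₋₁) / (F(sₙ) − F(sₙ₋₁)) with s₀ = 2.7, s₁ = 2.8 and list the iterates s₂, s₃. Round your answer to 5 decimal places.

2.75914, 2.75952

F(2.7) = 0.2613056, F(2.8) = -0.1805438
s₂ = 2.8000000 − (-0.1805438)·(2.8000000 − 2.7000000) / (-0.1805438 − 0.2613056) = 2.8000000 − (-0.0180544)/(-0.4418494) = 2.7591391
F(2.7591391) = 0.0016933
s₃ = 2.7591391 − 0.0016933·(2.7591391 − 2.8000000) / (0.0016933 − (-0.1805438)) = 2.7591391 − (-0.0000692)/(0.1822371) = 2.7595187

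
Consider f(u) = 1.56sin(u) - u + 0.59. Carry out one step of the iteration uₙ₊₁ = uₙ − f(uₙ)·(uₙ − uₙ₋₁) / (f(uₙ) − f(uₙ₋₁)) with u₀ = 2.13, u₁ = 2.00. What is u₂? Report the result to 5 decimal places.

f(2.13) = -0.2176226, f(2.00) = 0.0085040
u₂ = 2.0000000 − 0.0085040·(2.0000000 − 2.1300000) / (0.0085040 − (-0.2176226)) = 2.0000000 − (-0.0011055)/(0.2261266) = 2.0048889

2.00489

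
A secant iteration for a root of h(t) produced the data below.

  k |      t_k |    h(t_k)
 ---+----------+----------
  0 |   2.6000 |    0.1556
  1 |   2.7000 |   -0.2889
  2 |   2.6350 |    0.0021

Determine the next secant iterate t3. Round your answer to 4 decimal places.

t3 = 2.6350 − 0.0021·(2.6350 − 2.7000) / (0.0021 − (-0.2889))
   = 2.6350 − (-0.000137)/(0.291000) = 2.635469

2.6355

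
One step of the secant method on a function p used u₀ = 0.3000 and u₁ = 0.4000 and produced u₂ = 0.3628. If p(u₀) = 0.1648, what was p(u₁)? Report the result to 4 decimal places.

-0.0976

The secant line through (0.3000, 0.1648) and (0.4000, p(u₁)) crosses zero at u₂ = 0.3628.
So (0.3000, 0.1648), (0.4000, p(u₁)), (0.3628, 0) are collinear:
p(u₁) = 0.1648 · (0.4000 − 0.3628) / (0.3000 − 0.3628) = 0.1648 · (0.037200)/(-0.062800) = -0.097620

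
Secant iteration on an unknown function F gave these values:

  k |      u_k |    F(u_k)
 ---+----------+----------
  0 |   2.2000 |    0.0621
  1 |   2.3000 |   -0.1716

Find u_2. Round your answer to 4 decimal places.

u_2 = 2.3000 − (-0.1716)·(2.3000 − 2.2000) / (-0.1716 − 0.0621)
   = 2.3000 − (-0.017160)/(-0.233700) = 2.226573

2.2266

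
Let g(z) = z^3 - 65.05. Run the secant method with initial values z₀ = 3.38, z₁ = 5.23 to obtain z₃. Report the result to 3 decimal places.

g(3.38) = -26.43553, g(5.23) = 78.00567
z₂ = 5.23000 − 78.00567·(5.23000 − 3.38000) / (78.00567 − (-26.43553)) = 5.23000 − (144.31048)/(104.44120) = 3.84826
g(3.84826) = -8.06067
z₃ = 3.84826 − (-8.06067)·(3.84826 − 5.23000) / (-8.06067 − 78.00567) = 3.84826 − (11.13775)/(-86.06634) = 3.97767

3.978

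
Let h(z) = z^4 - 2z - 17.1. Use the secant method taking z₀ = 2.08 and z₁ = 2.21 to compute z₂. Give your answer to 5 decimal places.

h(2.08) = -2.5422630, h(2.21) = 2.3344328
z₂ = 2.2100000 − 2.3344328·(2.2100000 − 2.0800000) / (2.3344328 − (-2.5422630)) = 2.2100000 − (0.3034763)/(4.8766958) = 2.1477701

2.14777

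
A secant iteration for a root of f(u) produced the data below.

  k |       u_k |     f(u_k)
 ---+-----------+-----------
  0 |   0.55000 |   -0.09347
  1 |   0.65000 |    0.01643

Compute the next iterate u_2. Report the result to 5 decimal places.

0.63505

u_2 = 0.65000 − 0.01643·(0.65000 − 0.55000) / (0.01643 − (-0.09347))
   = 0.65000 − (0.0016430)/(0.1099000) = 0.6350500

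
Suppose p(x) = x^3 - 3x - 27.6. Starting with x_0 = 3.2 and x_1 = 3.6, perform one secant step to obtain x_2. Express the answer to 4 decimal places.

3.3397

p(3.2) = -4.432000, p(3.6) = 8.256000
x_2 = 3.600000 − 8.256000·(3.600000 − 3.200000) / (8.256000 − (-4.432000)) = 3.600000 − (3.302400)/(12.688000) = 3.339723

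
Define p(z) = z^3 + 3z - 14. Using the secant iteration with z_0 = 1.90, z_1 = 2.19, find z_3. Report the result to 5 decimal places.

p(1.90) = -1.4410000, p(2.19) = 3.0734590
z_2 = 2.1900000 − 3.0734590·(2.1900000 − 1.9000000) / (3.0734590 − (-1.4410000)) = 2.1900000 − (0.8913031)/(4.5144590) = 1.9925670
p(1.9925670) = -0.1111637
z_3 = 1.9925670 − (-0.1111637)·(1.9925670 − 2.1900000) / (-0.1111637 − 3.0734590) = 1.9925670 − (0.0219474)/(-3.1846227) = 1.9994587

1.99946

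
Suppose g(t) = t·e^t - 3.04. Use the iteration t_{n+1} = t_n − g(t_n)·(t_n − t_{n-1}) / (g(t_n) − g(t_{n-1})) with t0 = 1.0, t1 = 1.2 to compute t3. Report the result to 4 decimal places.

1.0561

g(1.0) = -0.321718, g(1.2) = 0.944140
t2 = 1.200000 − 0.944140·(1.200000 − 1.000000) / (0.944140 − (-0.321718)) = 1.200000 − (0.188828)/(1.265858) = 1.050830
g(1.050830) = -0.034601
t3 = 1.050830 − (-0.034601)·(1.050830 − 1.200000) / (-0.034601 − 0.944140) = 1.050830 − (0.005161)/(-0.978741) = 1.056104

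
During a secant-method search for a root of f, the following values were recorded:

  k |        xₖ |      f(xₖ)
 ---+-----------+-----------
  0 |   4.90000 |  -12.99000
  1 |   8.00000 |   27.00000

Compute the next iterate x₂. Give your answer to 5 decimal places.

x₂ = 8.00000 − 27.00000·(8.00000 − 4.90000) / (27.00000 − (-12.99000))
   = 8.00000 − (83.7000000)/(39.9900000) = 5.9069767

5.90698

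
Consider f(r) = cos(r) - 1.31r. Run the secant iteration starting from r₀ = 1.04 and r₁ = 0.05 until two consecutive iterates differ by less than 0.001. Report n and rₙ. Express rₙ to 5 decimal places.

f(1.04) = -0.8561797, f(0.05) = 0.9332503
r₂ = 0.0500000 − 0.9332503·(-0.9900000)/(1.7894300) = 0.5663196;  |Δ| = 0.5163196
f(0.5663196) = 0.1020027
r₃ = 0.5663196 − 0.1020027·(0.5163196)/(-0.8312476) = 0.6296773;  |Δ| = 0.0633578
f(0.6296773) = -0.0166598
r₄ = 0.6296773 − (-0.0166598)·(0.0633578)/(-0.1186624) = 0.6207822;  |Δ| = 0.0088952
f(0.6207822) = 0.0001991
r₅ = 0.6207822 − 0.0001991·(-0.0088952)/(0.0168589) = 0.6208872;  |Δ| = 0.0001051
|r₅ − r₄| = 0.0001051 < 0.001

n = 5, rₙ = 0.62089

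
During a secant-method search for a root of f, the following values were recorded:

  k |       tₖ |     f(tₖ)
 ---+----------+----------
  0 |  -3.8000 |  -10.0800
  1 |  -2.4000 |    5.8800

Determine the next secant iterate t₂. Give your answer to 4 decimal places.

-2.9158

t₂ = -2.4000 − 5.8800·(-2.4000 − (-3.8000)) / (5.8800 − (-10.0800))
   = -2.4000 − (8.232000)/(15.960000) = -2.915789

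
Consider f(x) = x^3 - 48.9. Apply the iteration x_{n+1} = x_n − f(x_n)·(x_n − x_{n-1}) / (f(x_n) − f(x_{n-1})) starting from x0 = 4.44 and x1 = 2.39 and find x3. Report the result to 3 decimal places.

f(4.44) = 38.62838, f(2.39) = -35.24808
x2 = 2.39000 − (-35.24808)·(2.39000 − 4.44000) / (-35.24808 − 38.62838) = 2.39000 − (72.25857)/(-73.87647) = 3.36810
f(3.36810) = -10.69195
x3 = 3.36810 − (-10.69195)·(3.36810 − 2.39000) / (-10.69195 − (-35.24808)) = 3.36810 − (-10.45779)/(24.55613) = 3.79397

3.794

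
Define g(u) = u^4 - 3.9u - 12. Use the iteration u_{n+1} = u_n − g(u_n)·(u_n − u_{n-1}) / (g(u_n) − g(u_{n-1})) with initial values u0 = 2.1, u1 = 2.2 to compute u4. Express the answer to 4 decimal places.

g(2.1) = -0.741900, g(2.2) = 2.845600
u2 = 2.200000 − 2.845600·(2.200000 − 2.100000) / (2.845600 − (-0.741900)) = 2.200000 − (0.284560)/(3.587500) = 2.120680
g(2.120680) = -0.045087
u3 = 2.120680 − (-0.045087)·(2.120680 − 2.200000) / (-0.045087 − 2.845600) = 2.120680 − (0.003576)/(-2.890687) = 2.121917
g(2.121917) = -0.002673
u4 = 2.121917 − (-0.002673)·(2.121917 − 2.120680) / (-0.002673 − (-0.045087)) = 2.121917 − (-0.000003)/(0.042414) = 2.121995

2.1220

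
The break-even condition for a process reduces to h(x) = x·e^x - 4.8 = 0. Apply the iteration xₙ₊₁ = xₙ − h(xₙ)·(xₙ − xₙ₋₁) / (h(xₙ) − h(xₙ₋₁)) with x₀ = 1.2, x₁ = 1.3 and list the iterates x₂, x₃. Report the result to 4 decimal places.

1.3038, 1.3035

h(1.2) = -0.815860, h(1.3) = -0.029914
x₂ = 1.300000 − (-0.029914)·(1.300000 − 1.200000) / (-0.029914 − (-0.815860)) = 1.300000 − (-0.002991)/(0.785945) = 1.303806
h(1.303806) = 0.002295
x₃ = 1.303806 − 0.002295·(1.303806 − 1.300000) / (0.002295 − (-0.029914)) = 1.303806 − (0.000009)/(0.032209) = 1.303535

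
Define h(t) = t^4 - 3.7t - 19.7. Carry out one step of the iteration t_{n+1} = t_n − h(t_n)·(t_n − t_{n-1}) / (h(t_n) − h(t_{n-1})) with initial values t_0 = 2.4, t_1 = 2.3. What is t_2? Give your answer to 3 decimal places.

2.305

h(2.4) = 4.59760, h(2.3) = -0.22590
t_2 = 2.30000 − (-0.22590)·(2.30000 − 2.40000) / (-0.22590 − 4.59760) = 2.30000 − (0.02259)/(-4.82350) = 2.30468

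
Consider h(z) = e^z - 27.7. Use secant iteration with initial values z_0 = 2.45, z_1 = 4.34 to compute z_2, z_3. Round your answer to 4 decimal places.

h(2.45) = -16.111653, h(4.34) = 49.007539
z_2 = 4.340000 − 49.007539·(4.340000 − 2.450000) / (49.007539 − (-16.111653)) = 4.340000 − (92.624249)/(65.119193) = 2.917620
h(2.917620) = -9.202792
z_3 = 2.917620 − (-9.202792)·(2.917620 − 4.340000) / (-9.202792 − 49.007539) = 2.917620 − (13.089869)/(-58.210331) = 3.142492

2.9176, 3.1425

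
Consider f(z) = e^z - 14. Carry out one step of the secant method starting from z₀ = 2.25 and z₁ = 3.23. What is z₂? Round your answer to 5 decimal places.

f(2.25) = -4.5122642, f(3.23) = 11.2796570
z₂ = 3.2300000 − 11.2796570·(3.2300000 − 2.2500000) / (11.2796570 − (-4.5122642)) = 3.2300000 − (11.0540638)/(15.7919211) = 2.5300178

2.53002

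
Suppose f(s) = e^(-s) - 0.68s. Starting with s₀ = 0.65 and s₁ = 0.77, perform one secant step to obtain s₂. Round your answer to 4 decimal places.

f(0.65) = 0.080046, f(0.77) = -0.060587
s₂ = 0.770000 − (-0.060587)·(0.770000 − 0.650000) / (-0.060587 − 0.080046) = 0.770000 − (-0.007270)/(-0.140633) = 0.718302

0.7183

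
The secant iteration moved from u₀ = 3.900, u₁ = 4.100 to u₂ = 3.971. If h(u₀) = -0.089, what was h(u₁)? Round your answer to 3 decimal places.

The secant line through (3.900, -0.089) and (4.100, h(u₁)) crosses zero at u₂ = 3.971.
So (3.900, -0.089), (4.100, h(u₁)), (3.971, 0) are collinear:
h(u₁) = -0.089 · (4.100 − 3.971) / (3.900 − 3.971) = -0.089 · (0.12900)/(-0.07100) = 0.16170

0.162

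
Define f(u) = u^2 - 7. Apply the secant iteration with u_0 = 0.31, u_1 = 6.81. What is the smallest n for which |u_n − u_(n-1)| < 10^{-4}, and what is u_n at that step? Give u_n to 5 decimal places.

n = 8, u_n = 2.64575

f(0.31) = -6.9039000, f(6.81) = 39.3761000
u_2 = 6.8100000 − 39.3761000·(6.5000000)/(46.2800000) = 1.2796489;  |Δ| = 5.5303511
f(1.2796489) = -5.3624988
u_3 = 1.2796489 − (-5.3624988)·(-5.5303511)/(-44.7385988) = 1.9425329;  |Δ| = 0.6628840
f(1.9425329) = -3.2265660
u_4 = 1.9425329 − (-3.2265660)·(0.6628840)/(2.1359327) = 2.9438935;  |Δ| = 1.0013607
f(2.9438935) = 1.6665091
u_5 = 2.9438935 − 1.6665091·(1.0013607)/(4.8930752) = 2.6028449;  |Δ| = 0.3410487
f(2.6028449) = -0.2251985
u_6 = 2.6028449 − (-0.2251985)·(-0.3410487)/(-1.8917077) = 2.6434451;  |Δ| = 0.0406002
f(2.6434451) = -0.0121983
u_7 = 2.6434451 − (-0.0121983)·(0.0406002)/(0.2130003) = 2.6457702;  |Δ| = 0.0023251
f(2.6457702) = 0.0000998
u_8 = 2.6457702 − 0.0000998·(0.0023251)/(0.0122981) = 2.6457513;  |Δ| = 0.0000189
|u_8 − u_7| = 0.0000189 < 10^{-4}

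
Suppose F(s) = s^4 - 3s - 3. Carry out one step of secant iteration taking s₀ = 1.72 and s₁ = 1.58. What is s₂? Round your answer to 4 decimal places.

1.6805

F(1.72) = 0.592131, F(1.58) = -1.507987
s₂ = 1.580000 − (-1.507987)·(1.580000 − 1.720000) / (-1.507987 − 0.592131) = 1.580000 − (0.211118)/(-2.100118) = 1.680527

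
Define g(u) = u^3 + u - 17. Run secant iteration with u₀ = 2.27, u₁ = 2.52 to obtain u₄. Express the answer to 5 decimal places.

g(2.27) = -3.0329170, g(2.52) = 1.5230080
u₂ = 2.5200000 − 1.5230080·(2.5200000 − 2.2700000) / (1.5230080 − (-3.0329170)) = 2.5200000 − (0.3807520)/(4.5559250) = 2.4364271
g(2.4364271) = -0.1005109
u₃ = 2.4364271 − (-0.1005109)·(2.4364271 − 2.5200000) / (-0.1005109 − 1.5230080) = 2.4364271 − (0.0084000)/(-1.6235189) = 2.4416010
g(2.4416010) = -0.0030009
u₄ = 2.4416010 − (-0.0030009)·(2.4416010 − 2.4364271) / (-0.0030009 − (-0.1005109)) = 2.4416010 − (-0.0000155)/(0.0975100) = 2.4417602

2.44176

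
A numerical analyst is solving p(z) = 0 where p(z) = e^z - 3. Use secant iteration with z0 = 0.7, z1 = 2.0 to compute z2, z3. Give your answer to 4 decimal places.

p(0.7) = -0.986247, p(2.0) = 4.389056
z2 = 2.000000 − 4.389056·(2.000000 − 0.700000) / (4.389056 − (-0.986247)) = 2.000000 − (5.705773)/(5.375303) = 0.938521
p(0.938521) = -0.443803
z3 = 0.938521 − (-0.443803)·(0.938521 − 2.000000) / (-0.443803 − 4.389056) = 0.938521 − (0.471087)/(-4.832859) = 1.035997

0.9385, 1.0360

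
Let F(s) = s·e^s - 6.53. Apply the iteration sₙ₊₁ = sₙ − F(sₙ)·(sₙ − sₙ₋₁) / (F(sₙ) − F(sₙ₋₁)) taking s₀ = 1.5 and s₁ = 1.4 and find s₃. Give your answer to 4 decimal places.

F(1.5) = 0.192534, F(1.4) = -0.852720
s₂ = 1.400000 − (-0.852720)·(1.400000 − 1.500000) / (-0.852720 − 0.192534) = 1.400000 − (0.085272)/(-1.045254) = 1.481580
F(1.481580) = -0.011206
s₃ = 1.481580 − (-0.011206)·(1.481580 − 1.400000) / (-0.011206 − (-0.852720)) = 1.481580 − (-0.000914)/(0.841514) = 1.482667

1.4827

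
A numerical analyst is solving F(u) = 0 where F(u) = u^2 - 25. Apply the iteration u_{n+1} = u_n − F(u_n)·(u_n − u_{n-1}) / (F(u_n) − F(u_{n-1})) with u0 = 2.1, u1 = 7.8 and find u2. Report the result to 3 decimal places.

4.180

F(2.1) = -20.59000, F(7.8) = 35.84000
u2 = 7.80000 − 35.84000·(7.80000 − 2.10000) / (35.84000 − (-20.59000)) = 7.80000 − (204.28800)/(56.43000) = 4.17980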